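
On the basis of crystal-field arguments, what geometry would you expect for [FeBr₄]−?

Ligand charges: each bromide is −1. With an overall charge of −1 the iron centre must be in the +3 oxidation state.
Iron is a group-8 element; Fe(III) is therefore d⁵.
With 4 monodentate ligands the coordination number is 4.
Bromide is a weak-field ligand.
A high-spin d⁵ ion has zero CFSE in either geometry, so four ligands adopt the sterically favoured tetrahedral geometry.

tetrahedral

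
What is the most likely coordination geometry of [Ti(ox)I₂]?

tetrahedral

Ligand charges: each oxalate is −2; each iodide is −1. With an overall charge of 0 the titanium centre must be in the +4 oxidation state.
Titanium is a group-4 element; Ti(IV) is therefore d⁰.
Counting donor atoms: 1×oxalate (bidentate) → 2 donors; 2×iodide (monodentate) → 2 donors. Coordination number = 4.
A d⁰ ion has no crystal-field stabilisation preference between square planar and tetrahedral, so four ligands adopt the sterically favoured tetrahedral geometry.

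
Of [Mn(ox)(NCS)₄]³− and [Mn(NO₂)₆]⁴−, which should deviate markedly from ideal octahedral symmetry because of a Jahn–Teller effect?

[Mn(ox)(NCS)₄]³−: Summing ligand charges against the −3 overall charge gives an oxidation state of +3 for manganese. Mn sits in group 7, so the d-electron count is 7 − 3 = 4. Isothiocyanate and oxalate are weak-field ligands for a first-row metal, so the complex is high-spin. The t₂g³e_g¹ (high-spin) configuration has an unevenly filled e_g set; the Jahn–Teller theorem predicts a tetragonal distortion (typically axial elongation) to lift the degeneracy.
[Mn(NO₂)₆]⁴−: Ligand charges: each nitro (N-bound nitrite) is −1. With an overall charge of −4 the manganese centre must be in the +2 oxidation state. Mn sits in group 7, so the d-electron count is 7 − 2 = 5. Nitro (N-bound nitrite) is a strong-field ligand (high in the spectrochemical series) for a first-row metal, so the complex is low-spin. The d⁵ configuration leaves the e_g set evenly filled (or empty) — no strong Jahn–Teller driving force.

[Mn(ox)(NCS)₄]³−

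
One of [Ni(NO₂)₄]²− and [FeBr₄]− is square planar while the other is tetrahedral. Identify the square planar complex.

For [Ni(NO₂)₄]²−: Each nitro (N-bound nitrite) is −1; balancing the −2 overall charge requires Ni(II). Group 10 minus oxidation state 2 gives a d⁸ configuration. Nitro (N-bound nitrite) is a strong-field ligand (high in the spectrochemical series). A 3d d⁸ ion with strong-field ligands gains enough CFSE to favour square planar over tetrahedral. → square planar.
For [FeBr₄]−: Each bromide is −1; balancing the −1 overall charge requires Fe(III). Iron is a group-8 element; Fe(III) is therefore d⁵. A high-spin d⁵ ion has zero CFSE in either geometry, so four ligands adopt the sterically favoured tetrahedral geometry. → tetrahedral.

[Ni(NO₂)₄]²−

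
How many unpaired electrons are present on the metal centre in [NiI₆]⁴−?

Each iodide is −1; balancing the −4 overall charge requires Ni(II).
Ni sits in group 10, so the d-electron count is 10 − 2 = 8.
In an octahedral field the d⁸ configuration is t₂g⁶e_g² (only one arrangement possible), giving 2 unpaired electrons.

2 unpaired electrons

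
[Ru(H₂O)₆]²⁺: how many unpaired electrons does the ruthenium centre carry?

0

Water is neutral; balancing the +2 overall charge requires Ru(II).
Group 8 minus oxidation state 2 gives a d⁶ configuration.
The spin state decides the count: a 4d ion has a large Δₒ and is invariably low-spin.
An octahedral low-spin d⁶ ion is t₂g⁶e_g⁰, giving 0 unpaired electrons.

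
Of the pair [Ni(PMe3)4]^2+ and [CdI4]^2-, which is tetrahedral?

For [Ni(PMe3)4]^2+: Trimethylphosphine is neutral; balancing the +2 overall charge requires Ni(II). Ni sits in group 10, so the d-electron count is 10 − 2 = 8. Trimethylphosphine is a strong-field ligand (high in the spectrochemical series). A 3d d⁸ ion with strong-field ligands gains enough CFSE to favour square planar over tetrahedral. → square planar.
For [CdI4]^2-: Ligand charges: each iodide is −1. With an overall charge of −2 the cadmium centre must be in the +2 oxidation state. Cadmium is a group-12 element; Cd(II) is therefore d¹⁰. A d¹⁰ ion has no crystal-field stabilisation preference between square planar and tetrahedral, so four ligands adopt the sterically favoured tetrahedral geometry. → tetrahedral.

[CdI4]^2-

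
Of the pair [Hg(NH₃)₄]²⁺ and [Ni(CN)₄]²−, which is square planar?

[Ni(CN)₄]²−

For [Hg(NH₃)₄]²⁺: Ligand charges: ammonia is neutral. With an overall charge of +2 the mercury centre must be in the +2 oxidation state. Group 12 minus oxidation state 2 gives a d¹⁰ configuration. A d¹⁰ ion has no crystal-field stabilisation preference between square planar and tetrahedral, so four ligands adopt the sterically favoured tetrahedral geometry. → tetrahedral.
For [Ni(CN)₄]²−: Summing ligand charges against the −2 overall charge gives an oxidation state of +2 for nickel. Nickel is a group-10 element; Ni(II) is therefore d⁸. Cyanide is a strong-field ligand (high in the spectrochemical series). A 3d d⁸ ion with strong-field ligands gains enough CFSE to favour square planar over tetrahedral. → square planar.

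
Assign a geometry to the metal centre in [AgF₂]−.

Each fluoride is −1; balancing the −1 overall charge requires Ag(I).
Ag sits in group 11, so the d-electron count is 11 − 1 = 10.
With 2 monodentate ligands the coordination number is 2.
A d¹⁰ ion with only two ligands adopts a linear arrangement (sp hybridisation; no CFSE preference).

linear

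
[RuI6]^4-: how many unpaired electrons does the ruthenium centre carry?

Summing ligand charges against the −4 overall charge gives an oxidation state of +2 for ruthenium.
Ru sits in group 8, so the d-electron count is 8 − 2 = 6.
The spin state decides the count: a 4d ion has a large Δₒ and is invariably low-spin.
An octahedral low-spin d⁶ ion is t₂g⁶e_g⁰, giving 0 unpaired electrons.

0 unpaired electrons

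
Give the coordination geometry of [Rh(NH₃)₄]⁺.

square planar

Ammonia is neutral; balancing the +1 overall charge requires Rh(I).
Rhodium is a group-9 element; Rh(I) is therefore d⁸.
Coordination number: 4.
A 4d d⁸ ion has a large crystal-field splitting; square planar leaves the high-energy d_{x²−y²} orbital empty and maximises CFSE.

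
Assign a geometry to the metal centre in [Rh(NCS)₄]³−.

Each isothiocyanate is −1; balancing the −3 overall charge requires Rh(I).
Group 9 minus oxidation state 1 gives a d⁸ configuration.
Coordination number: 4.
A 4d d⁸ ion has a large crystal-field splitting; square planar leaves the high-energy d_{x²−y²} orbital empty and maximises CFSE.

square planar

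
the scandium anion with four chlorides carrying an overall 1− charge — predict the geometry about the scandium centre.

Summing ligand charges against the −1 overall charge gives an oxidation state of +3 for scandium.
Scandium is a group-3 element; Sc(III) is therefore d⁰.
With 4 monodentate ligands the coordination number is 4.
A d⁰ ion has no crystal-field stabilisation preference between square planar and tetrahedral, so four ligands adopt the sterically favoured tetrahedral geometry.

tetrahedral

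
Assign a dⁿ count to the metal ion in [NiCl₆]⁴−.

Summing ligand charges against the −4 overall charge gives an oxidation state of +2 for nickel.
Group 10 minus oxidation state 2 gives a d⁸ configuration.

d⁸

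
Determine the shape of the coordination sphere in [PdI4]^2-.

Ligand charges: each iodide is −1. With an overall charge of −2 the palladium centre must be in the +2 oxidation state.
Palladium is a group-10 element; Pd(II) is therefore d⁸.
With 4 monodentate ligands the coordination number is 4.
A 4d d⁸ ion has a large crystal-field splitting; square planar leaves the high-energy d_{x²−y²} orbital empty and maximises CFSE.

square planar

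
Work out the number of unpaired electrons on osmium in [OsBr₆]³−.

1

Summing ligand charges against the −3 overall charge gives an oxidation state of +3 for osmium.
Group 8 minus oxidation state 3 gives a d⁵ configuration.
The spin state decides the count: a 5d ion has a large Δₒ and is invariably low-spin.
An octahedral low-spin d⁵ ion is t₂g⁵e_g⁰, giving 1 unpaired electron.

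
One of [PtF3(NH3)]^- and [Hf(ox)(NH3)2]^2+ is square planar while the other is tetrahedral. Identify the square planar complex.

For [PtF3(NH3)]^-: Summing ligand charges against the −1 overall charge gives an oxidation state of +2 for platinum. Pt sits in group 10, so the d-electron count is 10 − 2 = 8. A 5d d⁸ ion has a large crystal-field splitting; square planar leaves the high-energy d_{x²−y²} orbital empty and maximises CFSE. → square planar.
For [Hf(ox)(NH3)2]^2+: Ligand charges: each oxalate is −2; ammonia is neutral. With an overall charge of +2 the hafnium centre must be in the +4 oxidation state. Hafnium is a group-4 element; Hf(IV) is therefore d⁰. A d⁰ ion has no crystal-field stabilisation preference between square planar and tetrahedral, so four ligands adopt the sterically favoured tetrahedral geometry. → tetrahedral.

[PtF3(NH3)]^-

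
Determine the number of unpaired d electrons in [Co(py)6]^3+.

0

Pyridine is neutral; balancing the +3 overall charge requires Co(III).
Cobalt is a group-9 element; Co(III) is therefore d⁶.
The spin state decides the count: Co(III) has an exceptionally large octahedral splitting and is low-spin with essentially every ligand except fluoride.
An octahedral low-spin d⁶ ion is t₂g⁶e_g⁰, giving 0 unpaired electrons.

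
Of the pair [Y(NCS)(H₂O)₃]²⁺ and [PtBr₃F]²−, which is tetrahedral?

For [Y(NCS)(H₂O)₃]²⁺: Summing ligand charges against the +2 overall charge gives an oxidation state of +3 for yttrium. Y sits in group 3, so the d-electron count is 3 − 3 = 0. A d⁰ ion has no crystal-field stabilisation preference between square planar and tetrahedral, so four ligands adopt the sterically favoured tetrahedral geometry. → tetrahedral.
For [PtBr₃F]²−: Summing ligand charges against the −2 overall charge gives an oxidation state of +2 for platinum. Group 10 minus oxidation state 2 gives a d⁸ configuration. A 5d d⁸ ion has a large crystal-field splitting; square planar leaves the high-energy d_{x²−y²} orbital empty and maximises CFSE. → square planar.

[Y(NCS)(H₂O)₃]²⁺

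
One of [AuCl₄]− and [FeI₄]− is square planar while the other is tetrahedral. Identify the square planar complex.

For [AuCl₄]−: Summing ligand charges against the −1 overall charge gives an oxidation state of +3 for gold. Au sits in group 11, so the d-electron count is 11 − 3 = 8. A 5d d⁸ ion has a large crystal-field splitting; square planar leaves the high-energy d_{x²−y²} orbital empty and maximises CFSE. → square planar.
For [FeI₄]−: Ligand charges: each iodide is −1. With an overall charge of −1 the iron centre must be in the +3 oxidation state. Fe sits in group 8, so the d-electron count is 8 − 3 = 5. A high-spin d⁵ ion has zero CFSE in either geometry, so four ligands adopt the sterically favoured tetrahedral geometry. → tetrahedral.

[AuCl₄]−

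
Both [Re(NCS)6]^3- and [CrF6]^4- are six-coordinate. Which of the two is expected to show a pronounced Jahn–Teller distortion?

[CrF6]^4-

[Re(NCS)6]^3-: Each isothiocyanate is −1; balancing the −3 overall charge requires Re(III). Rhenium is a group-7 element; Re(III) is therefore d⁴. A 5d ion has a large Δₒ and is invariably low-spin. The d⁴ configuration leaves the e_g set evenly filled (or empty) — no strong Jahn–Teller driving force.
[CrF6]^4-: Each fluoride is −1; balancing the −4 overall charge requires Cr(II). Cr sits in group 6, so the d-electron count is 6 − 2 = 4. Fluoride is a weak-field ligand for a first-row metal, so the complex is high-spin. The t₂g³e_g¹ (high-spin) configuration has an unevenly filled e_g set; the Jahn–Teller theorem predicts a tetragonal distortion (typically axial elongation) to lift the degeneracy.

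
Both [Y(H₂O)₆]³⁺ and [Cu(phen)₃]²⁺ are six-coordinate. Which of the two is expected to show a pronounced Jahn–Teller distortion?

[Cu(phen)₃]²⁺

[Y(H₂O)₆]³⁺: Summing ligand charges against the +3 overall charge gives an oxidation state of +3 for yttrium. Y sits in group 3, so the d-electron count is 3 − 3 = 0. The d⁰ configuration leaves the e_g set evenly filled (or empty) — no strong Jahn–Teller driving force.
[Cu(phen)₃]²⁺: Ligand charges: 1,10-phenanthroline is neutral. With an overall charge of +2 the copper centre must be in the +2 oxidation state. Group 11 minus oxidation state 2 gives a d⁹ configuration. The t₂g⁶e_g³ configuration has an unevenly filled e_g set; the Jahn–Teller theorem predicts a tetragonal distortion (typically axial elongation) to lift the degeneracy.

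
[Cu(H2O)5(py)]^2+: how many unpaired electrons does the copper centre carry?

Water is neutral; pyridine is neutral; balancing the +2 overall charge requires Cu(II).
Copper is a group-11 element; Cu(II) is therefore d⁹.
In an octahedral field the d⁹ configuration is t₂g⁶e_g³ (only one arrangement possible), giving 1 unpaired electron.

1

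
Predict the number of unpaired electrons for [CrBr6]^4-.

Ligand charges: each bromide is −1. With an overall charge of −4 the chromium centre must be in the +2 oxidation state.
Chromium is a group-6 element; Cr(II) is therefore d⁴.
The spin state decides the count: Bromide is a weak-field ligand for a first-row metal, so the complex is high-spin.
An octahedral high-spin d⁴ ion is t₂g³e_g¹, giving 4 unpaired electrons.

4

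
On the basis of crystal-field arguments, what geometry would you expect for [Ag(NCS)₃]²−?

trigonal planar

Summing ligand charges against the −2 overall charge gives an oxidation state of +1 for silver.
Silver is a group-11 element; Ag(I) is therefore d¹⁰.
With 3 monodentate ligands the coordination number is 3.
Three ligands around a d¹⁰ centre minimise repulsion in a trigonal-planar arrangement.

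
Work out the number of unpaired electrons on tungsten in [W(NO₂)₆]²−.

Ligand charges: each nitro (N-bound nitrite) is −1. With an overall charge of −2 the tungsten centre must be in the +4 oxidation state.
Tungsten is a group-6 element; W(IV) is therefore d².
In an octahedral field the d² configuration is t₂g²e_g⁰ (only one arrangement possible), giving 2 unpaired electrons.

2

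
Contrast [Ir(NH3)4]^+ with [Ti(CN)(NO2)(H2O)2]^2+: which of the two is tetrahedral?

For [Ir(NH3)4]^+: Ammonia is neutral; balancing the +1 overall charge requires Ir(I). Group 9 minus oxidation state 1 gives a d⁸ configuration. A 5d d⁸ ion has a large crystal-field splitting; square planar leaves the high-energy d_{x²−y²} orbital empty and maximises CFSE. → square planar.
For [Ti(CN)(NO2)(H2O)2]^2+: Ligand charges: each cyanide is −1; each nitro (N-bound nitrite) is −1; water is neutral. With an overall charge of +2 the titanium centre must be in the +4 oxidation state. Ti sits in group 4, so the d-electron count is 4 − 4 = 0. A d⁰ ion has no crystal-field stabilisation preference between square planar and tetrahedral, so four ligands adopt the sterically favoured tetrahedral geometry. → tetrahedral.

[Ti(CN)(NO2)(H2O)2]^2+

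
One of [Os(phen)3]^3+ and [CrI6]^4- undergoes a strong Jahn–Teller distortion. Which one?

[CrI6]^4-

[Os(phen)3]^3+: 1,10-phenanthroline is neutral; balancing the +3 overall charge requires Os(III). Os sits in group 8, so the d-electron count is 8 − 3 = 5. A 5d ion has a large Δₒ and is invariably low-spin. The d⁵ configuration leaves the e_g set evenly filled (or empty) — no strong Jahn–Teller driving force.
[CrI6]^4-: Summing ligand charges against the −4 overall charge gives an oxidation state of +2 for chromium. Group 6 minus oxidation state 2 gives a d⁴ configuration. Iodide is a weak-field ligand for a first-row metal, so the complex is high-spin. The t₂g³e_g¹ (high-spin) configuration has an unevenly filled e_g set; the Jahn–Teller theorem predicts a tetragonal distortion (typically axial elongation) to lift the degeneracy.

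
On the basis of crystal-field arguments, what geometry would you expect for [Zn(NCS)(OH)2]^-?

Each isothiocyanate is −1; each hydroxide is −1; balancing the −1 overall charge requires Zn(II).
Group 12 minus oxidation state 2 gives a d¹⁰ configuration.
Coordination number: 3.
Three ligands around a d¹⁰ centre minimise repulsion in a trigonal-planar arrangement.

trigonal planar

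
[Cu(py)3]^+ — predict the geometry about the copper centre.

Summing ligand charges against the +1 overall charge gives an oxidation state of +1 for copper.
Copper is a group-11 element; Cu(I) is therefore d¹⁰.
Coordination number: 3.
Three ligands around a d¹⁰ centre minimise repulsion in a trigonal-planar arrangement.

trigonal planar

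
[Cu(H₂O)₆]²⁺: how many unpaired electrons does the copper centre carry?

1 unpaired electron

Summing ligand charges against the +2 overall charge gives an oxidation state of +2 for copper.
Copper is a group-11 element; Cu(II) is therefore d⁹.
In an octahedral field the d⁹ configuration is t₂g⁶e_g³ (only one arrangement possible), giving 1 unpaired electron.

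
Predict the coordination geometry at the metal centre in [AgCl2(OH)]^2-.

trigonal planar

Summing ligand charges against the −2 overall charge gives an oxidation state of +1 for silver.
Group 11 minus oxidation state 1 gives a d¹⁰ configuration.
With 3 monodentate ligands the coordination number is 3.
Three ligands around a d¹⁰ centre minimise repulsion in a trigonal-planar arrangement.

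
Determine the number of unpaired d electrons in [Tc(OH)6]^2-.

Ligand charges: each hydroxide is −1. With an overall charge of −2 the technetium centre must be in the +4 oxidation state.
Tc sits in group 7, so the d-electron count is 7 − 4 = 3.
In an octahedral field the d³ configuration is t₂g³e_g⁰ (only one arrangement possible), giving 3 unpaired electrons.

3 unpaired electrons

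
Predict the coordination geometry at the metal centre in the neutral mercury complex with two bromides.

Ligand charges: each bromide is −1. With an overall charge of 0 the mercury centre must be in the +2 oxidation state.
Hg sits in group 12, so the d-electron count is 12 − 2 = 10.
With 2 monodentate ligands the coordination number is 2.
A d¹⁰ ion with only two ligands adopts a linear arrangement (sp hybridisation; no CFSE preference).

linear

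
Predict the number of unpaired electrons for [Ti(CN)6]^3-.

1 unpaired electron

Ligand charges: each cyanide is −1. With an overall charge of −3 the titanium centre must be in the +3 oxidation state.
Group 4 minus oxidation state 3 gives a d¹ configuration.
In an octahedral field the d¹ configuration is t₂g¹e_g⁰ (only one arrangement possible), giving 1 unpaired electron.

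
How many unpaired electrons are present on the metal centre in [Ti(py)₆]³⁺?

Ligand charges: pyridine is neutral. With an overall charge of +3 the titanium centre must be in the +3 oxidation state.
Group 4 minus oxidation state 3 gives a d¹ configuration.
In an octahedral field the d¹ configuration is t₂g¹e_g⁰ (only one arrangement possible), giving 1 unpaired electron.

1 unpaired electron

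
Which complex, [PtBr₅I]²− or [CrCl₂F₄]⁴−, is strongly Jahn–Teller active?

[CrCl₂F₄]⁴−

[PtBr₅I]²−: Ligand charges: each bromide is −1; each iodide is −1. With an overall charge of −2 the platinum centre must be in the +4 oxidation state. Platinum is a group-10 element; Pt(IV) is therefore d⁶. A 5d ion has a large Δₒ and is invariably low-spin. The d⁶ configuration leaves the e_g set evenly filled (or empty) — no strong Jahn–Teller driving force.
[CrCl₂F₄]⁴−: Ligand charges: each chloride is −1; each fluoride is −1. With an overall charge of −4 the chromium centre must be in the +2 oxidation state. Group 6 minus oxidation state 2 gives a d⁴ configuration. Chloride and fluoride are weak-field ligands for a first-row metal, so the complex is high-spin. The t₂g³e_g¹ (high-spin) configuration has an unevenly filled e_g set; the Jahn–Teller theorem predicts a tetragonal distortion (typically axial elongation) to lift the degeneracy.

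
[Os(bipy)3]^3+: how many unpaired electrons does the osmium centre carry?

Summing ligand charges against the +3 overall charge gives an oxidation state of +3 for osmium.
Osmium is a group-8 element; Os(III) is therefore d⁵.
Counting donor atoms: 3×2,2′-bipyridine (bidentate) → 6 donors. Coordination number = 6.
The spin state decides the count: a 5d ion has a large Δₒ and is invariably low-spin.
An octahedral low-spin d⁵ ion is t₂g⁵e_g⁰, giving 1 unpaired electron.

1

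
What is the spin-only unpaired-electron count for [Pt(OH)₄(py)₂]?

0 unpaired electrons

Ligand charges: each hydroxide is −1; pyridine is neutral. With an overall charge of 0 the platinum centre must be in the +4 oxidation state.
Pt sits in group 10, so the d-electron count is 10 − 4 = 6.
The spin state decides the count: a 5d ion has a large Δₒ and is invariably low-spin.
An octahedral low-spin d⁶ ion is t₂g⁶e_g⁰, giving 0 unpaired electrons.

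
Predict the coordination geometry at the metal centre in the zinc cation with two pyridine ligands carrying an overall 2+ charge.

Summing ligand charges against the +2 overall charge gives an oxidation state of +2 for zinc.
Zn sits in group 12, so the d-electron count is 12 − 2 = 10.
With 2 monodentate ligands the coordination number is 2.
A d¹⁰ ion with only two ligands adopts a linear arrangement (sp hybridisation; no CFSE preference).

linear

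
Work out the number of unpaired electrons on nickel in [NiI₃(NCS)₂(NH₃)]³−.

Ligand charges: each iodide is −1; each isothiocyanate is −1; ammonia is neutral. With an overall charge of −3 the nickel centre must be in the +2 oxidation state.
Nickel is a group-10 element; Ni(II) is therefore d⁸.
In an octahedral field the d⁸ configuration is t₂g⁶e_g² (only one arrangement possible), giving 2 unpaired electrons.

2 unpaired electrons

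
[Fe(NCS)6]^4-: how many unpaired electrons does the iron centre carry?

4 unpaired electrons

Summing ligand charges against the −4 overall charge gives an oxidation state of +2 for iron.
Iron is a group-8 element; Fe(II) is therefore d⁶.
The spin state decides the count: Isothiocyanate is a weak-field ligand for a first-row metal, so the complex is high-spin.
An octahedral high-spin d⁶ ion is t₂g⁴e_g², giving 4 unpaired electrons.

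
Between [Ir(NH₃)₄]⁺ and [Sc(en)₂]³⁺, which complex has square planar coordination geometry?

For [Ir(NH₃)₄]⁺: Ammonia is neutral; balancing the +1 overall charge requires Ir(I). Group 9 minus oxidation state 1 gives a d⁸ configuration. A 5d d⁸ ion has a large crystal-field splitting; square planar leaves the high-energy d_{x²−y²} orbital empty and maximises CFSE. → square planar.
For [Sc(en)₂]³⁺: Ethylenediamine is neutral; balancing the +3 overall charge requires Sc(III). Scandium is a group-3 element; Sc(III) is therefore d⁰. A d⁰ ion has no crystal-field stabilisation preference between square planar and tetrahedral, so four ligands adopt the sterically favoured tetrahedral geometry. → tetrahedral.

[Ir(NH₃)₄]⁺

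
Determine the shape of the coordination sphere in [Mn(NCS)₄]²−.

Each isothiocyanate is −1; balancing the −2 overall charge requires Mn(II).
Group 7 minus oxidation state 2 gives a d⁵ configuration.
With 4 monodentate ligands the coordination number is 4.
Isothiocyanate is a weak-field ligand.
A high-spin d⁵ ion has zero CFSE in either geometry, so four ligands adopt the sterically favoured tetrahedral geometry.

tetrahedral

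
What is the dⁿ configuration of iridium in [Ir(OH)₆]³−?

d6

Ligand charges: each hydroxide is −1. With an overall charge of −3 the iridium centre must be in the +3 oxidation state.
Iridium is a group-9 element; Ir(III) is therefore d⁶.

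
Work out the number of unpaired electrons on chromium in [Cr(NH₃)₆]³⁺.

Ligand charges: ammonia is neutral. With an overall charge of +3 the chromium centre must be in the +3 oxidation state.
Cr sits in group 6, so the d-electron count is 6 − 3 = 3.
In an octahedral field the d³ configuration is t₂g³e_g⁰ (only one arrangement possible), giving 3 unpaired electrons.

3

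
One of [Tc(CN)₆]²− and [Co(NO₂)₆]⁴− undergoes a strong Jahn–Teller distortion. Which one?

[Co(NO₂)₆]⁴−

[Tc(CN)₆]²−: Summing ligand charges against the −2 overall charge gives an oxidation state of +4 for technetium. Technetium is a group-7 element; Tc(IV) is therefore d³. The d³ configuration leaves the e_g set evenly filled (or empty) — no strong Jahn–Teller driving force.
[Co(NO₂)₆]⁴−: Each nitro (N-bound nitrite) is −1; balancing the −4 overall charge requires Co(II). Co sits in group 9, so the d-electron count is 9 − 2 = 7. Nitro (N-bound nitrite) is a strong-field ligand (high in the spectrochemical series) for a first-row metal, so the complex is low-spin. The t₂g⁶e_g¹ (low-spin) configuration has an unevenly filled e_g set; the Jahn–Teller theorem predicts a tetragonal distortion (typically axial elongation) to lift the degeneracy.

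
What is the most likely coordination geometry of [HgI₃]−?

Ligand charges: each iodide is −1. With an overall charge of −1 the mercury centre must be in the +2 oxidation state.
Group 12 minus oxidation state 2 gives a d¹⁰ configuration.
With 3 monodentate ligands the coordination number is 3.
Three ligands around a d¹⁰ centre minimise repulsion in a trigonal-planar arrangement.

trigonal planar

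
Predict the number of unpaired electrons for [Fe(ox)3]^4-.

4 unpaired electrons

Summing ligand charges against the −4 overall charge gives an oxidation state of +2 for iron.
Group 8 minus oxidation state 2 gives a d⁶ configuration.
Counting donor atoms: 3×oxalate (bidentate) → 6 donors. Coordination number = 6.
The spin state decides the count: Oxalate is a weak-field ligand for a first-row metal, so the complex is high-spin.
An octahedral high-spin d⁶ ion is t₂g⁴e_g², giving 4 unpaired electrons.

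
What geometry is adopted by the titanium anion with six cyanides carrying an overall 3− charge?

Ligand charges: each cyanide is −1. With an overall charge of −3 the titanium centre must be in the +3 oxidation state.
Group 4 minus oxidation state 3 gives a d¹ configuration.
Coordination number: 6.
Six donors around a single metal centre give an octahedral coordination sphere.

octahedral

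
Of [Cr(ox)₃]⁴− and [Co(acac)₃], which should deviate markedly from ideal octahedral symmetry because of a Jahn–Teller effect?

[Cr(ox)₃]⁴−

[Cr(ox)₃]⁴−: Ligand charges: each oxalate is −2. With an overall charge of −4 the chromium centre must be in the +2 oxidation state. Cr sits in group 6, so the d-electron count is 6 − 2 = 4. Oxalate is a weak-field ligand for a first-row metal, so the complex is high-spin. The t₂g³e_g¹ (high-spin) configuration has an unevenly filled e_g set; the Jahn–Teller theorem predicts a tetragonal distortion (typically axial elongation) to lift the degeneracy.
[Co(acac)₃]: Each acetylacetonate is −1; balancing the 0 overall charge requires Co(III). Co sits in group 9, so the d-electron count is 9 − 3 = 6. Co(III) has an exceptionally large octahedral splitting and is low-spin with essentially every ligand except fluoride. The d⁶ configuration leaves the e_g set evenly filled (or empty) — no strong Jahn–Teller driving force.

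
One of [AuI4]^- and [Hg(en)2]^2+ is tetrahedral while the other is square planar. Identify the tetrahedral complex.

[Hg(en)2]^2+

For [AuI4]^-: Summing ligand charges against the −1 overall charge gives an oxidation state of +3 for gold. Gold is a group-11 element; Au(III) is therefore d⁸. A 5d d⁸ ion has a large crystal-field splitting; square planar leaves the high-energy d_{x²−y²} orbital empty and maximises CFSE. → square planar.
For [Hg(en)2]^2+: Ethylenediamine is neutral; balancing the +2 overall charge requires Hg(II). Mercury is a group-12 element; Hg(II) is therefore d¹⁰. A d¹⁰ ion has no crystal-field stabilisation preference between square planar and tetrahedral, so four ligands adopt the sterically favoured tetrahedral geometry. → tetrahedral.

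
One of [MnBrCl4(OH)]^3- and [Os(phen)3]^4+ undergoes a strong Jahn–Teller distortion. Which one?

[MnBrCl4(OH)]^3-: Summing ligand charges against the −3 overall charge gives an oxidation state of +3 for manganese. Manganese is a group-7 element; Mn(III) is therefore d⁴. Bromide, chloride, and hydroxide are weak-field ligands for a first-row metal, so the complex is high-spin. The t₂g³e_g¹ (high-spin) configuration has an unevenly filled e_g set; the Jahn–Teller theorem predicts a tetragonal distortion (typically axial elongation) to lift the degeneracy.
[Os(phen)3]^4+: Summing ligand charges against the +4 overall charge gives an oxidation state of +4 for osmium. Osmium is a group-8 element; Os(IV) is therefore d⁴. A 5d ion has a large Δₒ and is invariably low-spin. The d⁴ configuration leaves the e_g set evenly filled (or empty) — no strong Jahn–Teller driving force.

[MnBrCl4(OH)]^3-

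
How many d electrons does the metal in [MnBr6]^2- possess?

d3

Each bromide is −1; balancing the −2 overall charge requires Mn(IV).
Group 7 minus oxidation state 4 gives a d³ configuration.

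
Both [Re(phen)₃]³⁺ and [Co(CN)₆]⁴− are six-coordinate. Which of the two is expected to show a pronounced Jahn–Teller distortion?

[Re(phen)₃]³⁺: 1,10-phenanthroline is neutral; balancing the +3 overall charge requires Re(III). Group 7 minus oxidation state 3 gives a d⁴ configuration. A 5d ion has a large Δₒ and is invariably low-spin. The d⁴ configuration leaves the e_g set evenly filled (or empty) — no strong Jahn–Teller driving force.
[Co(CN)₆]⁴−: Ligand charges: each cyanide is −1. With an overall charge of −4 the cobalt centre must be in the +2 oxidation state. Group 9 minus oxidation state 2 gives a d⁷ configuration. Cyanide is a strong-field ligand (high in the spectrochemical series) for a first-row metal, so the complex is low-spin. The t₂g⁶e_g¹ (low-spin) configuration has an unevenly filled e_g set; the Jahn–Teller theorem predicts a tetragonal distortion (typically axial elongation) to lift the degeneracy.

[Co(CN)₆]⁴−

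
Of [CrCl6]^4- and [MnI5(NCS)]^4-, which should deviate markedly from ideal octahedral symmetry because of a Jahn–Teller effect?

[CrCl6]^4-

[CrCl6]^4-: Summing ligand charges against the −4 overall charge gives an oxidation state of +2 for chromium. Group 6 minus oxidation state 2 gives a d⁴ configuration. Chloride is a weak-field ligand for a first-row metal, so the complex is high-spin. The t₂g³e_g¹ (high-spin) configuration has an unevenly filled e_g set; the Jahn–Teller theorem predicts a tetragonal distortion (typically axial elongation) to lift the degeneracy.
[MnI5(NCS)]^4-: Ligand charges: each iodide is −1; each isothiocyanate is −1. With an overall charge of −4 the manganese centre must be in the +2 oxidation state. Manganese is a group-7 element; Mn(II) is therefore d⁵. Iodide and isothiocyanate are weak-field ligands for a first-row metal, so the complex is high-spin. The d⁵ configuration leaves the e_g set evenly filled (or empty) — no strong Jahn–Teller driving force.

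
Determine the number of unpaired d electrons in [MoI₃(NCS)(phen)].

Each iodide is −1; each isothiocyanate is −1; 1,10-phenanthroline is neutral; balancing the 0 overall charge requires Mo(IV).
Group 6 minus oxidation state 4 gives a d² configuration.
Counting donor atoms: 3×iodide (monodentate) → 3 donors; 1×isothiocyanate (monodentate) → 1 donor; 1×1,10-phenanthroline (bidentate) → 2 donors. Coordination number = 6.
In an octahedral field the d² configuration is t₂g²e_g⁰ (only one arrangement possible), giving 2 unpaired electrons.

2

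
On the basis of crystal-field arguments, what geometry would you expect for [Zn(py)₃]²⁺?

trigonal planar

Ligand charges: pyridine is neutral. With an overall charge of +2 the zinc centre must be in the +2 oxidation state.
Zn sits in group 12, so the d-electron count is 12 − 2 = 10.
With 3 monodentate ligands the coordination number is 3.
Three ligands around a d¹⁰ centre minimise repulsion in a trigonal-planar arrangement.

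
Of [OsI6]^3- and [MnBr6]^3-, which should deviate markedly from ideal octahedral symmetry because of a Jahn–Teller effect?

[MnBr6]^3-

[OsI6]^3-: Each iodide is −1; balancing the −3 overall charge requires Os(III). Group 8 minus oxidation state 3 gives a d⁵ configuration. A 5d ion has a large Δₒ and is invariably low-spin. The d⁵ configuration leaves the e_g set evenly filled (or empty) — no strong Jahn–Teller driving force.
[MnBr6]^3-: Summing ligand charges against the −3 overall charge gives an oxidation state of +3 for manganese. Group 7 minus oxidation state 3 gives a d⁴ configuration. Bromide is a weak-field ligand for a first-row metal, so the complex is high-spin. The t₂g³e_g¹ (high-spin) configuration has an unevenly filled e_g set; the Jahn–Teller theorem predicts a tetragonal distortion (typically axial elongation) to lift the degeneracy.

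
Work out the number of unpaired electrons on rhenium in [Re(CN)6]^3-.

2

Each cyanide is −1; balancing the −3 overall charge requires Re(III).
Rhenium is a group-7 element; Re(III) is therefore d⁴.
The spin state decides the count: a 5d ion has a large Δₒ and is invariably low-spin.
An octahedral low-spin d⁴ ion is t₂g⁴e_g⁰, giving 2 unpaired electrons.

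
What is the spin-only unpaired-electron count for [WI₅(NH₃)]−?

Summing ligand charges against the −1 overall charge gives an oxidation state of +4 for tungsten.
W sits in group 6, so the d-electron count is 6 − 4 = 2.
In an octahedral field the d² configuration is t₂g²e_g⁰ (only one arrangement possible), giving 2 unpaired electrons.

2 unpaired electrons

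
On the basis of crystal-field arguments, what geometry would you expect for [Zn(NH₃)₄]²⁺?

Summing ligand charges against the +2 overall charge gives an oxidation state of +2 for zinc.
Zn sits in group 12, so the d-electron count is 12 − 2 = 10.
With 4 monodentate ligands the coordination number is 4.
A d¹⁰ ion has no crystal-field stabilisation preference between square planar and tetrahedral, so four ligands adopt the sterically favoured tetrahedral geometry.

tetrahedral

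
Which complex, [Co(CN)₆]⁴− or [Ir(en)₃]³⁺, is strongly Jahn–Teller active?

[Co(CN)₆]⁴−

[Co(CN)₆]⁴−: Ligand charges: each cyanide is −1. With an overall charge of −4 the cobalt centre must be in the +2 oxidation state. Group 9 minus oxidation state 2 gives a d⁷ configuration. Cyanide is a strong-field ligand (high in the spectrochemical series) for a first-row metal, so the complex is low-spin. The t₂g⁶e_g¹ (low-spin) configuration has an unevenly filled e_g set; the Jahn–Teller theorem predicts a tetragonal distortion (typically axial elongation) to lift the degeneracy.
[Ir(en)₃]³⁺: Summing ligand charges against the +3 overall charge gives an oxidation state of +3 for iridium. Ir sits in group 9, so the d-electron count is 9 − 3 = 6. A 5d ion has a large Δₒ and is invariably low-spin. The d⁶ configuration leaves the e_g set evenly filled (or empty) — no strong Jahn–Teller driving force.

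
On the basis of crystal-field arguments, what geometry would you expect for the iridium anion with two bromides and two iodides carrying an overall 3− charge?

Summing ligand charges against the −3 overall charge gives an oxidation state of +1 for iridium.
Iridium is a group-9 element; Ir(I) is therefore d⁸.
With 4 monodentate ligands the coordination number is 4.
A 5d d⁸ ion has a large crystal-field splitting; square planar leaves the high-energy d_{x²−y²} orbital empty and maximises CFSE.

square planar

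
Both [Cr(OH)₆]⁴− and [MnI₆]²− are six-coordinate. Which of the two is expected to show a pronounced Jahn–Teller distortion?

[Cr(OH)₆]⁴−: Summing ligand charges against the −4 overall charge gives an oxidation state of +2 for chromium. Cr sits in group 6, so the d-electron count is 6 − 2 = 4. Hydroxide is a weak-field ligand for a first-row metal, so the complex is high-spin. The t₂g³e_g¹ (high-spin) configuration has an unevenly filled e_g set; the Jahn–Teller theorem predicts a tetragonal distortion (typically axial elongation) to lift the degeneracy.
[MnI₆]²−: Summing ligand charges against the −2 overall charge gives an oxidation state of +4 for manganese. Manganese is a group-7 element; Mn(IV) is therefore d³. The d³ configuration leaves the e_g set evenly filled (or empty) — no strong Jahn–Teller driving force.

[Cr(OH)₆]⁴−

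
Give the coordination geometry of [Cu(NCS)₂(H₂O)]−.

trigonal planar

Each isothiocyanate is −1; water is neutral; balancing the −1 overall charge requires Cu(I).
Group 11 minus oxidation state 1 gives a d¹⁰ configuration.
Coordination number: 3.
Three ligands around a d¹⁰ centre minimise repulsion in a trigonal-planar arrangement.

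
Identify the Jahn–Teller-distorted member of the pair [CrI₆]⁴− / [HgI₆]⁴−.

[CrI₆]⁴−: Summing ligand charges against the −4 overall charge gives an oxidation state of +2 for chromium. Group 6 minus oxidation state 2 gives a d⁴ configuration. Iodide is a weak-field ligand for a first-row metal, so the complex is high-spin. The t₂g³e_g¹ (high-spin) configuration has an unevenly filled e_g set; the Jahn–Teller theorem predicts a tetragonal distortion (typically axial elongation) to lift the degeneracy.
[HgI₆]⁴−: Each iodide is −1; balancing the −4 overall charge requires Hg(II). Mercury is a group-12 element; Hg(II) is therefore d¹⁰. The d¹⁰ configuration leaves the e_g set evenly filled (or empty) — no strong Jahn–Teller driving force.

[CrI₆]⁴−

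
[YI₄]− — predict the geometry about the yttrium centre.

tetrahedral

Ligand charges: each iodide is −1. With an overall charge of −1 the yttrium centre must be in the +3 oxidation state.
Y sits in group 3, so the d-electron count is 3 − 3 = 0.
Coordination number: 4.
A d⁰ ion has no crystal-field stabilisation preference between square planar and tetrahedral, so four ligands adopt the sterically favoured tetrahedral geometry.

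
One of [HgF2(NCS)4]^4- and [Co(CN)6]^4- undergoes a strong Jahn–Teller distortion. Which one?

[HgF2(NCS)4]^4-: Ligand charges: each fluoride is −1; each isothiocyanate is −1. With an overall charge of −4 the mercury centre must be in the +2 oxidation state. Mercury is a group-12 element; Hg(II) is therefore d¹⁰. The d¹⁰ configuration leaves the e_g set evenly filled (or empty) — no strong Jahn–Teller driving force.
[Co(CN)6]^4-: Ligand charges: each cyanide is −1. With an overall charge of −4 the cobalt centre must be in the +2 oxidation state. Cobalt is a group-9 element; Co(II) is therefore d⁷. Cyanide is a strong-field ligand (high in the spectrochemical series) for a first-row metal, so the complex is low-spin. The t₂g⁶e_g¹ (low-spin) configuration has an unevenly filled e_g set; the Jahn–Teller theorem predicts a tetragonal distortion (typically axial elongation) to lift the degeneracy.

[Co(CN)6]^4-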